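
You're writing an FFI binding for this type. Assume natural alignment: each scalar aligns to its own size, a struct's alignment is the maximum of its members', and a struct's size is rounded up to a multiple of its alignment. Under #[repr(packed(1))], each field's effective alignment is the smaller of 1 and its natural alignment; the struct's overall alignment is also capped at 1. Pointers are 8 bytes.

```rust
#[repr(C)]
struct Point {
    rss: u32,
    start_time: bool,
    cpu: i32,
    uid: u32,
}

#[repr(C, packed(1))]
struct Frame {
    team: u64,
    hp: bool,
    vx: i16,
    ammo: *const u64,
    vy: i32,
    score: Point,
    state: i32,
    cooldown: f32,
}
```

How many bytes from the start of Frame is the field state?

39

Point: @0: rss [4B, align 4] → 4; @4: start_time [1B, align 1] → 5; +3 pad (align 4); @8: cpu [4B, align 4] → 12; @12: uid [4B, align 4] → 16; size 16, align 4
@0: team [8B, align 1] → 8
@8: hp [1B, align 1] → 9
@9: vx [2B, align 1] → 11
@11: ammo [8B, align 1] → 19
@19: vy [4B, align 1] → 23
@23: score [16B, align 1] → 39
@39: state [4B, align 1] → 43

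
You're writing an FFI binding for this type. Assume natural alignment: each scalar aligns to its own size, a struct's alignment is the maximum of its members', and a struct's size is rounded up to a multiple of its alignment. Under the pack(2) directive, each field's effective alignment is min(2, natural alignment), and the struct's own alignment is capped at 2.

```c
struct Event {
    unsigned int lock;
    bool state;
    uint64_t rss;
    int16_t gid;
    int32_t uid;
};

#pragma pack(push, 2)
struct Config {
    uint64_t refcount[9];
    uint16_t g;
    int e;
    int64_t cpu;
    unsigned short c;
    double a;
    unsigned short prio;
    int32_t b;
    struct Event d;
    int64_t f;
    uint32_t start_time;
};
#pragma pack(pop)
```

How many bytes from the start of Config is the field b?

Event: 0..4  lock  (4B, 4-aligned); 4..5  state  (1B, 1-aligned); 5..8  -- padding (3B); 8..16  rss  (8B, 8-aligned); 16..18  gid  (2B, 2-aligned); 18..20  -- padding (2B); 20..24  uid  (4B, 4-aligned); sizeof = 24, alignof = 8
0..72  refcount  (72B, 2-aligned)
72..74  g  (2B, 2-aligned)
74..78  e  (4B, 2-aligned)
78..86  cpu  (8B, 2-aligned)
86..88  c  (2B, 2-aligned)
88..96  a  (8B, 2-aligned)
96..98  prio  (2B, 2-aligned)
98..102  b  (4B, 2-aligned)

98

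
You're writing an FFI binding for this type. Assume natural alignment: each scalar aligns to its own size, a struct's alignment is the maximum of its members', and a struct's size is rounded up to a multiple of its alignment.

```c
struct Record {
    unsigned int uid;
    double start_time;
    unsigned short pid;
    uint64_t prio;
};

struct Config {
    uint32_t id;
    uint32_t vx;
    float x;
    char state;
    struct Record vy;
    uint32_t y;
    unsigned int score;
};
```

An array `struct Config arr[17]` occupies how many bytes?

952

Record: 0..4  uid  (4B, 4-aligned); 4..8  -- padding (4B); 8..16  start_time  (8B, 8-aligned); 16..18  pid  (2B, 2-aligned); 18..24  -- padding (6B); 24..32  prio  (8B, 8-aligned); sizeof = 32, alignof = 8
0..4  id  (4B, 4-aligned)
4..8  vx  (4B, 4-aligned)
8..12  x  (4B, 4-aligned)
12..13  state  (1B, 1-aligned)
13..16  -- padding (3B)
16..48  vy  (32B, 8-aligned)
48..52  y  (4B, 4-aligned)
52..56  score  (4B, 4-aligned)
sizeof = 56, alignof = 8
array of 17: 17 × 56 = 952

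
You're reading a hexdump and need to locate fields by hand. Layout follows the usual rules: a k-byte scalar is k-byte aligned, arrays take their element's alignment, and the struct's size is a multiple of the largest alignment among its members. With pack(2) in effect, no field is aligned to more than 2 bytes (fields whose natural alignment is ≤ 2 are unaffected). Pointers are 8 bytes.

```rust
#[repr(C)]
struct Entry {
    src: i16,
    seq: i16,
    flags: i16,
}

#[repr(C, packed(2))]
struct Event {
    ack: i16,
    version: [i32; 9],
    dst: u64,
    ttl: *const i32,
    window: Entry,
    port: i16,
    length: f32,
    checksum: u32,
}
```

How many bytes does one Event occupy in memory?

70

Entry: 0..2  src  (2B, 2-aligned); 2..4  seq  (2B, 2-aligned); 4..6  flags  (2B, 2-aligned); sizeof = 6, alignof = 2
0..2  ack  (2B, 2-aligned)
2..38  version  (36B, 2-aligned)
38..46  dst  (8B, 2-aligned)
46..54  ttl  (8B, 2-aligned)
54..60  window  (6B, 2-aligned)
60..62  port  (2B, 2-aligned)
62..66  length  (4B, 2-aligned)
66..70  checksum  (4B, 2-aligned)
sizeof = 70, alignof = 2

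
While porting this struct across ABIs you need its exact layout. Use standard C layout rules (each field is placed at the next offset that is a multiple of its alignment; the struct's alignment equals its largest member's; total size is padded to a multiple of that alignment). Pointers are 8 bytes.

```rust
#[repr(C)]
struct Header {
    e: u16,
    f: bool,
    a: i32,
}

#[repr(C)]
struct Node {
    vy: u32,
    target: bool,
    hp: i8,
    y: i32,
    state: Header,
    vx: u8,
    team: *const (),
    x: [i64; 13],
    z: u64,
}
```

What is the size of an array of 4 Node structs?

Header: e at 0 (size 2, align 2) → ends 2; f at 2 (size 1, align 1) → ends 3; pad 1 to align 4 for a; a at 4 (size 4, align 4) → ends 8; total 8 bytes, alignment 4
vy at 0 (size 4, align 4) → ends 4
target at 4 (size 1, align 1) → ends 5
hp at 5 (size 1, align 1) → ends 6
pad 2 to align 4 for y
y at 8 (size 4, align 4) → ends 12
state at 12 (size 8, align 4) → ends 20
vx at 20 (size 1, align 1) → ends 21
pad 3 to align 8 for team
team at 24 (size 8, align 8) → ends 32
x at 32 (size 104, align 8) → ends 136
z at 136 (size 8, align 8) → ends 144
total 144 bytes, alignment 8
array of 4: 4 × 144 = 576

576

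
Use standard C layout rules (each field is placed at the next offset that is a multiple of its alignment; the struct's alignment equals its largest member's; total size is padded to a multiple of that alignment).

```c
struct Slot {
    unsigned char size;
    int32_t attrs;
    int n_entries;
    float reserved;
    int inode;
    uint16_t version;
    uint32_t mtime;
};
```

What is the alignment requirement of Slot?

4

member alignments: size=1, attrs=4, n_entries=4, reserved=4, inode=4, version=2, mtime=4
max = 4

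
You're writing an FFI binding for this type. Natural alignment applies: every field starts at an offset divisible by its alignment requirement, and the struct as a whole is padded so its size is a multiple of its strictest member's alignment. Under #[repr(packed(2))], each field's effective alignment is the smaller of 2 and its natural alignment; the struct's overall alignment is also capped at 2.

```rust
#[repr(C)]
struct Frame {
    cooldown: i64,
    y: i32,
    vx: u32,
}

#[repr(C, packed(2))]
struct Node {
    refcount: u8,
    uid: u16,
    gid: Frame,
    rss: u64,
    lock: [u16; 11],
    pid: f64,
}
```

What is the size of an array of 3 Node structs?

Frame: cooldown at 0 (size 8, align 8) → ends 8; y at 8 (size 4, align 4) → ends 12; vx at 12 (size 4, align 4) → ends 16; total 16 bytes, alignment 8
refcount at 0 (size 1, align 1) → ends 1
pad 1 to align 2 for uid
uid at 2 (size 2, align 2) → ends 4
gid at 4 (size 16, align 2) → ends 20
rss at 20 (size 8, align 2) → ends 28
lock at 28 (size 22, align 2) → ends 50
pid at 50 (size 8, align 2) → ends 58
total 58 bytes, alignment 2
array of 3: 3 × 58 = 174

174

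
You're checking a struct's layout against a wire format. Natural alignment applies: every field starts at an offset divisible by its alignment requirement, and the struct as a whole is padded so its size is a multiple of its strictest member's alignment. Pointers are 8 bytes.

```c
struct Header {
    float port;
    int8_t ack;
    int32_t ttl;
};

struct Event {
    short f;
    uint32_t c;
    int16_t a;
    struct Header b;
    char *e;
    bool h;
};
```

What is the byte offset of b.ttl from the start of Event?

Header: @0: port [4B, align 4] → 4; @4: ack [1B, align 1] → 5; +3 pad (align 4); @8: ttl [4B, align 4] → 12; size 12, align 4
@0: f [2B, align 2] → 2
+2 pad (align 4)
@4: c [4B, align 4] → 8
@8: a [2B, align 2] → 10
+2 pad (align 4)
@12: b [12B, align 4] → 24
within Header: ttl at 8
12 + 8 = 20

20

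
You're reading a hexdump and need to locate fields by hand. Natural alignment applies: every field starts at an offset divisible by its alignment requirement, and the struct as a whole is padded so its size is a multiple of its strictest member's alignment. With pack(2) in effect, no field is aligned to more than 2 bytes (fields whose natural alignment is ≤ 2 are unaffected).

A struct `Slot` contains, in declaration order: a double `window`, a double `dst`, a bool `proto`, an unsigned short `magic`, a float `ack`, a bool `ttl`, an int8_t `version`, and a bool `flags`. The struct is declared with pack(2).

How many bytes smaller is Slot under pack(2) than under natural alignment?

4

natural layout:
  0..8  window  (8B, 8-aligned)
  8..16  dst  (8B, 8-aligned)
  16..17  proto  (1B, 1-aligned)
  17..18  -- padding (1B)
  18..20  magic  (2B, 2-aligned)
  20..24  ack  (4B, 4-aligned)
  24..25  ttl  (1B, 1-aligned)
  25..26  version  (1B, 1-aligned)
  26..27  flags  (1B, 1-aligned)
  27..32  -- tail padding (5B)
  sizeof = 32, alignof = 8
packed(2) layout:
  0..8  window  (8B, 2-aligned)
  8..16  dst  (8B, 2-aligned)
  16..17  proto  (1B, 1-aligned)
  17..18  -- padding (1B)
  18..20  magic  (2B, 2-aligned)
  20..24  ack  (4B, 2-aligned)
  24..25  ttl  (1B, 1-aligned)
  25..26  version  (1B, 1-aligned)
  26..27  flags  (1B, 1-aligned)
  27..28  -- tail padding (1B)
  sizeof = 28, alignof = 2
32 − 28 = 4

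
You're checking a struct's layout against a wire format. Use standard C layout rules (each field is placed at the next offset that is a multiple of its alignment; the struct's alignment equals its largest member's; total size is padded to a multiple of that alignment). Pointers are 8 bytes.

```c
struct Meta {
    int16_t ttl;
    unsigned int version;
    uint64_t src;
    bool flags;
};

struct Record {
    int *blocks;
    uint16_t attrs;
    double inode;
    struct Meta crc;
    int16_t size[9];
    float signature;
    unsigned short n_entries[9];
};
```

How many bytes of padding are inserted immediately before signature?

Meta: @0: ttl [2B, align 2] → 2; +2 pad (align 4); @4: version [4B, align 4] → 8; @8: src [8B, align 8] → 16; @16: flags [1B, align 1] → 17; +7 tail pad (align 8); size 24, align 8
@0: blocks [8B, align 8] → 8
@8: attrs [2B, align 2] → 10
+6 pad (align 8)
@16: inode [8B, align 8] → 24
@24: crc [24B, align 8] → 48
@48: size [18B, align 2] → 66
+2 pad (align 4)
@68: signature [4B, align 4] → 72

2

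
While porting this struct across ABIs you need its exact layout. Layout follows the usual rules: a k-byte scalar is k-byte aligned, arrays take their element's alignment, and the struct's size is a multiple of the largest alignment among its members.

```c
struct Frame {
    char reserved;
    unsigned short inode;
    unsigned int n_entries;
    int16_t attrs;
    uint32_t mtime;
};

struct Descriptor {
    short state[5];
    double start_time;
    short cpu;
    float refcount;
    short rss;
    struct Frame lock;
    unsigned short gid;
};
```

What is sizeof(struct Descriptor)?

56 bytes

Frame: 0..1  reserved  (1B, 1-aligned); 1..2  -- padding (1B); 2..4  inode  (2B, 2-aligned); 4..8  n_entries  (4B, 4-aligned); 8..10  attrs  (2B, 2-aligned); 10..12  -- padding (2B); 12..16  mtime  (4B, 4-aligned); sizeof = 16, alignof = 4
0..10  state  (10B, 2-aligned)
10..16  -- padding (6B)
16..24  start_time  (8B, 8-aligned)
24..26  cpu  (2B, 2-aligned)
26..28  -- padding (2B)
28..32  refcount  (4B, 4-aligned)
32..34  rss  (2B, 2-aligned)
34..36  -- padding (2B)
36..52  lock  (16B, 4-aligned)
52..54  gid  (2B, 2-aligned)
54..56  -- tail padding (2B)
sizeof = 56, alignof = 8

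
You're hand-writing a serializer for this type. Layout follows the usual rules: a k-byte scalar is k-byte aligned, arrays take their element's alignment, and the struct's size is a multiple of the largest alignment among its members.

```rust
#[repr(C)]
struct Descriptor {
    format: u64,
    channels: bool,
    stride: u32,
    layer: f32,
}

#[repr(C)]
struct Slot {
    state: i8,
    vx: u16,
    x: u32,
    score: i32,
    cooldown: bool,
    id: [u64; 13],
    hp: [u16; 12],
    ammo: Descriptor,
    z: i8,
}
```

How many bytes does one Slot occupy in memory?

Descriptor: @0: format [8B, align 8] → 8; @8: channels [1B, align 1] → 9; +3 pad (align 4); @12: stride [4B, align 4] → 16; @16: layer [4B, align 4] → 20; +4 tail pad (align 8); size 24, align 8
@0: state [1B, align 1] → 1
+1 pad (align 2)
@2: vx [2B, align 2] → 4
@4: x [4B, align 4] → 8
@8: score [4B, align 4] → 12
@12: cooldown [1B, align 1] → 13
+3 pad (align 8)
@16: id [104B, align 8] → 120
@120: hp [24B, align 2] → 144
@144: ammo [24B, align 8] → 168
@168: z [1B, align 1] → 169
+7 tail pad (align 8)
size 176, align 8

176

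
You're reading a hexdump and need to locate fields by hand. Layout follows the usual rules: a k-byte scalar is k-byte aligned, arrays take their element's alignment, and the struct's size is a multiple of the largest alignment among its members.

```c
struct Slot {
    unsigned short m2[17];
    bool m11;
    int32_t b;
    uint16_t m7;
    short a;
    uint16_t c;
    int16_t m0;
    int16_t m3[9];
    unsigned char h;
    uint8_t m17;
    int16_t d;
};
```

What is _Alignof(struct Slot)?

member alignments: m2=2, m11=1, b=4, m7=2, a=2, c=2, m0=2, m3=2, h=1, m17=1, d=2
max = 4

4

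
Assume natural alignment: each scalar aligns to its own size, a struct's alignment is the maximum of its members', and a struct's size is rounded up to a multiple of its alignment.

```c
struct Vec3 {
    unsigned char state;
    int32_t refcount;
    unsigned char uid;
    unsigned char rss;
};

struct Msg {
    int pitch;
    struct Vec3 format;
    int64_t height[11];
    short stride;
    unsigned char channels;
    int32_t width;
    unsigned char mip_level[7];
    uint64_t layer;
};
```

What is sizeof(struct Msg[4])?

Vec3: @0: state [1B, align 1] → 1; +3 pad (align 4); @4: refcount [4B, align 4] → 8; @8: uid [1B, align 1] → 9; @9: rss [1B, align 1] → 10; +2 tail pad (align 4); size 12, align 4
@0: pitch [4B, align 4] → 4
@4: format [12B, align 4] → 16
@16: height [88B, align 8] → 104
@104: stride [2B, align 2] → 106
@106: channels [1B, align 1] → 107
+1 pad (align 4)
@108: width [4B, align 4] → 112
@112: mip_level [7B, align 1] → 119
+1 pad (align 8)
@120: layer [8B, align 8] → 128
size 128, align 8
array of 4: 4 × 128 = 512

512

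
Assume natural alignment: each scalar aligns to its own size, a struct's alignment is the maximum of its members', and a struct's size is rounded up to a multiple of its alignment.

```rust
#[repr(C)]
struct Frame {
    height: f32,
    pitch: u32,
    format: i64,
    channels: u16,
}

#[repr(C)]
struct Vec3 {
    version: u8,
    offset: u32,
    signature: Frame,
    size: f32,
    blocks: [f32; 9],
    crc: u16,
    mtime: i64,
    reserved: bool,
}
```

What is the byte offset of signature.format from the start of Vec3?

Frame: 0..4  height  (4B, 4-aligned); 4..8  pitch  (4B, 4-aligned); 8..16  format  (8B, 8-aligned); 16..18  channels  (2B, 2-aligned); 18..24  -- tail padding (6B); sizeof = 24, alignof = 8
0..1  version  (1B, 1-aligned)
1..4  -- padding (3B)
4..8  offset  (4B, 4-aligned)
8..32  signature  (24B, 8-aligned)
within Frame: format at 8
8 + 8 = 16

16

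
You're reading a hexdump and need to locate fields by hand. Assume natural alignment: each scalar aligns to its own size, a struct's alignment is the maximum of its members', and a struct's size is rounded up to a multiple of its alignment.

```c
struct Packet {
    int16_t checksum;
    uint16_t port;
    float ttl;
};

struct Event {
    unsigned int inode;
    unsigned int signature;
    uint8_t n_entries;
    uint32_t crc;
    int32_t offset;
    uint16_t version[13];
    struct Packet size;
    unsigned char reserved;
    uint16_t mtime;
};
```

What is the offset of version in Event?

Packet: @0: checksum [2B, align 2] → 2; @2: port [2B, align 2] → 4; @4: ttl [4B, align 4] → 8; size 8, align 4
@0: inode [4B, align 4] → 4
@4: signature [4B, align 4] → 8
@8: n_entries [1B, align 1] → 9
+3 pad (align 4)
@12: crc [4B, align 4] → 16
@16: offset [4B, align 4] → 20
@20: version [26B, align 2] → 46

20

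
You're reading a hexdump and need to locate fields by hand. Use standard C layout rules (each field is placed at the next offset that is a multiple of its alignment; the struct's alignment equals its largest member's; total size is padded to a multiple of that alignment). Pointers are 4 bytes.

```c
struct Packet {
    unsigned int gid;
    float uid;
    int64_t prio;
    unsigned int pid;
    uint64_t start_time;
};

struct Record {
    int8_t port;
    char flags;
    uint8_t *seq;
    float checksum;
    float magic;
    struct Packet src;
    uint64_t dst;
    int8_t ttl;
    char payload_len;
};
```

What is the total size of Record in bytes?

Packet: gid at 0 (size 4, align 4) → ends 4; uid at 4 (size 4, align 4) → ends 8; prio at 8 (size 8, align 8) → ends 16; pid at 16 (size 4, align 4) → ends 20; pad 4 to align 8 for start_time; start_time at 24 (size 8, align 8) → ends 32; total 32 bytes, alignment 8
port at 0 (size 1, align 1) → ends 1
flags at 1 (size 1, align 1) → ends 2
pad 2 to align 4 for seq
seq at 4 (size 4, align 4) → ends 8
checksum at 8 (size 4, align 4) → ends 12
magic at 12 (size 4, align 4) → ends 16
src at 16 (size 32, align 8) → ends 48
dst at 48 (size 8, align 8) → ends 56
ttl at 56 (size 1, align 1) → ends 57
payload_len at 57 (size 1, align 1) → ends 58
tail pad 6 to reach multiple of 8
total 64 bytes, alignment 8

64 bytes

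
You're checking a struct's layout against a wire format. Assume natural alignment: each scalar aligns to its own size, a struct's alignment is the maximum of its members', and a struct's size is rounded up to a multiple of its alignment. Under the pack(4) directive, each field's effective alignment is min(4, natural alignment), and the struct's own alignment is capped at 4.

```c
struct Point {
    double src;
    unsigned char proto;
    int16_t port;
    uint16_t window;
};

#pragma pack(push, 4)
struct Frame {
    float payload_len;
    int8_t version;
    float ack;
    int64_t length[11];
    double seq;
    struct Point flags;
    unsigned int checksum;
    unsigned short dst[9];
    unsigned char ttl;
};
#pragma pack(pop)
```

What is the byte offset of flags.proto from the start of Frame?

116

Point: 0..8  src  (8B, 8-aligned); 8..9  proto  (1B, 1-aligned); 9..10  -- padding (1B); 10..12  port  (2B, 2-aligned); 12..14  window  (2B, 2-aligned); 14..16  -- tail padding (2B); sizeof = 16, alignof = 8
0..4  payload_len  (4B, 4-aligned)
4..5  version  (1B, 1-aligned)
5..8  -- padding (3B)
8..12  ack  (4B, 4-aligned)
12..100  length  (88B, 4-aligned)
100..108  seq  (8B, 4-aligned)
108..124  flags  (16B, 4-aligned)
within Point: proto at 8
108 + 8 = 116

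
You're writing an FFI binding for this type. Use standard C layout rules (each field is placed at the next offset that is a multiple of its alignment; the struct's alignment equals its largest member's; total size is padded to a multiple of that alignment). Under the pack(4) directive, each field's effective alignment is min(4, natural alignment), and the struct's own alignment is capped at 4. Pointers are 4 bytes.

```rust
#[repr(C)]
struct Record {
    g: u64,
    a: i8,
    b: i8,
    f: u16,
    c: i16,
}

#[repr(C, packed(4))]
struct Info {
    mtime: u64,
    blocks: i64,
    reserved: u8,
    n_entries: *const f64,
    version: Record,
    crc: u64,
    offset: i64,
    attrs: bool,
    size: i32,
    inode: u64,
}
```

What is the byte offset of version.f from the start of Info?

34

Record: 0..8  g  (8B, 8-aligned); 8..9  a  (1B, 1-aligned); 9..10  b  (1B, 1-aligned); 10..12  f  (2B, 2-aligned); 12..14  c  (2B, 2-aligned); 14..16  -- tail padding (2B); sizeof = 16, alignof = 8
0..8  mtime  (8B, 4-aligned)
8..16  blocks  (8B, 4-aligned)
16..17  reserved  (1B, 1-aligned)
17..20  -- padding (3B)
20..24  n_entries  (4B, 4-aligned)
24..40  version  (16B, 4-aligned)
within Record: f at 10
24 + 10 = 34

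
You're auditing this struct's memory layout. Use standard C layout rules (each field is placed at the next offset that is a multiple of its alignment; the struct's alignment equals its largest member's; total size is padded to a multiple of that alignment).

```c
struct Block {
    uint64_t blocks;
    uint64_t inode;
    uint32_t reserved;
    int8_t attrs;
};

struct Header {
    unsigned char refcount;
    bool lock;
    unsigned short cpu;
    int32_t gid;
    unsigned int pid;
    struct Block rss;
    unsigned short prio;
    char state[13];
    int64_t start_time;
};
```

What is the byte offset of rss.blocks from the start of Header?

16

Block: @0: blocks [8B, align 8] → 8; @8: inode [8B, align 8] → 16; @16: reserved [4B, align 4] → 20; @20: attrs [1B, align 1] → 21; +3 tail pad (align 8); size 24, align 8
@0: refcount [1B, align 1] → 1
@1: lock [1B, align 1] → 2
@2: cpu [2B, align 2] → 4
@4: gid [4B, align 4] → 8
@8: pid [4B, align 4] → 12
+4 pad (align 8)
@16: rss [24B, align 8] → 40
within Block: blocks at 0
16 + 0 = 16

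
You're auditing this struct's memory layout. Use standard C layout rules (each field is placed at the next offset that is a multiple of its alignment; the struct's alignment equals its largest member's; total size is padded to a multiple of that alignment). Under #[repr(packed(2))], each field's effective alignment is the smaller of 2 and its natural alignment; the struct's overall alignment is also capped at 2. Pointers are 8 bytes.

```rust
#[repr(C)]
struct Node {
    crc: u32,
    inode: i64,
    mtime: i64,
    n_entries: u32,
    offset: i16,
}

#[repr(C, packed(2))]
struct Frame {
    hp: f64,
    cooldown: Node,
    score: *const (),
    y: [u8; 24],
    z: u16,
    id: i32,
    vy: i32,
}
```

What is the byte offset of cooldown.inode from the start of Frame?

16

Node: 0..4  crc  (4B, 4-aligned); 4..8  -- padding (4B); 8..16  inode  (8B, 8-aligned); 16..24  mtime  (8B, 8-aligned); 24..28  n_entries  (4B, 4-aligned); 28..30  offset  (2B, 2-aligned); 30..32  -- tail padding (2B); sizeof = 32, alignof = 8
0..8  hp  (8B, 2-aligned)
8..40  cooldown  (32B, 2-aligned)
within Node: inode at 8
8 + 8 = 16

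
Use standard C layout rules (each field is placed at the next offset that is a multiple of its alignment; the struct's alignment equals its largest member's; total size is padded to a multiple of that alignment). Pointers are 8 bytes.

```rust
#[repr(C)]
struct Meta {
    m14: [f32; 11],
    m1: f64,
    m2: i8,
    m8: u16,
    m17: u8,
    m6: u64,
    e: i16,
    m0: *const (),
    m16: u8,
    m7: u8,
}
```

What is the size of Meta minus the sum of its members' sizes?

20

@0: m14 [44B, align 4] → 44
+4 pad (align 8)
@48: m1 [8B, align 8] → 56
@56: m2 [1B, align 1] → 57
+1 pad (align 2)
@58: m8 [2B, align 2] → 60
@60: m17 [1B, align 1] → 61
+3 pad (align 8)
@64: m6 [8B, align 8] → 72
@72: e [2B, align 2] → 74
+6 pad (align 8)
@80: m0 [8B, align 8] → 88
@88: m16 [1B, align 1] → 89
@89: m7 [1B, align 1] → 90
+6 tail pad (align 8)
size 96, align 8
data bytes 76, size 96 → padding 20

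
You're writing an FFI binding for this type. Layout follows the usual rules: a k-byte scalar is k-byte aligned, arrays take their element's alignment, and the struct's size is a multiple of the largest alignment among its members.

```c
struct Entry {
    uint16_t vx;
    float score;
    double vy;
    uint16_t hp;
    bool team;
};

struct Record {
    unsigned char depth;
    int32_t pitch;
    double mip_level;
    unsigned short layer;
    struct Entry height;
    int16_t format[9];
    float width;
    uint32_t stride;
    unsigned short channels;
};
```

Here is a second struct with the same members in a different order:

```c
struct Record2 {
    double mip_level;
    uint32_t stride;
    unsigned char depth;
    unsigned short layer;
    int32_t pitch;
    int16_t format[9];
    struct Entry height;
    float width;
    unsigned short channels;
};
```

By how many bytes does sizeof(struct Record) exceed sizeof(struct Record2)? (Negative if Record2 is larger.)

8

Entry: @0: vx [2B, align 2] → 2; +2 pad (align 4); @4: score [4B, align 4] → 8; @8: vy [8B, align 8] → 16; @16: hp [2B, align 2] → 18; @18: team [1B, align 1] → 19; +5 tail pad (align 8); size 24, align 8
@0: depth [1B, align 1] → 1
+3 pad (align 4)
@4: pitch [4B, align 4] → 8
@8: mip_level [8B, align 8] → 16
@16: layer [2B, align 2] → 18
+6 pad (align 8)
@24: height [24B, align 8] → 48
@48: format [18B, align 2] → 66
+2 pad (align 4)
@68: width [4B, align 4] → 72
@72: stride [4B, align 4] → 76
@76: channels [2B, align 2] → 78
+2 tail pad (align 8)
size 80, align 8
— Record2 —
@0: mip_level [8B, align 8] → 8
@8: stride [4B, align 4] → 12
@12: depth [1B, align 1] → 13
+1 pad (align 2)
@14: layer [2B, align 2] → 16
@16: pitch [4B, align 4] → 20
@20: format [18B, align 2] → 38
+2 pad (align 8)
@40: height [24B, align 8] → 64
@64: width [4B, align 4] → 68
@68: channels [2B, align 2] → 70
+2 tail pad (align 8)
size 72, align 8
80 − 72 = 8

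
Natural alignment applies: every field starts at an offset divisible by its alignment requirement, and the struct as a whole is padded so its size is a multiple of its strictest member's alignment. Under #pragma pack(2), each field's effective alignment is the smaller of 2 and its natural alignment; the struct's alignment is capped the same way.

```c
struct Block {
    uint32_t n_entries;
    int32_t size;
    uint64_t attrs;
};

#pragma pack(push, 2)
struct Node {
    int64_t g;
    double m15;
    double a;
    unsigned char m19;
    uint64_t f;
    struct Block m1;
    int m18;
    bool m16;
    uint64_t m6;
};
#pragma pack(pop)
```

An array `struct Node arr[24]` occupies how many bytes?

Block: @0: n_entries [4B, align 4] → 4; @4: size [4B, align 4] → 8; @8: attrs [8B, align 8] → 16; size 16, align 8
@0: g [8B, align 2] → 8
@8: m15 [8B, align 2] → 16
@16: a [8B, align 2] → 24
@24: m19 [1B, align 1] → 25
+1 pad (align 2)
@26: f [8B, align 2] → 34
@34: m1 [16B, align 2] → 50
@50: m18 [4B, align 2] → 54
@54: m16 [1B, align 1] → 55
+1 pad (align 2)
@56: m6 [8B, align 2] → 64
size 64, align 2
array of 24: 24 × 64 = 1536

1536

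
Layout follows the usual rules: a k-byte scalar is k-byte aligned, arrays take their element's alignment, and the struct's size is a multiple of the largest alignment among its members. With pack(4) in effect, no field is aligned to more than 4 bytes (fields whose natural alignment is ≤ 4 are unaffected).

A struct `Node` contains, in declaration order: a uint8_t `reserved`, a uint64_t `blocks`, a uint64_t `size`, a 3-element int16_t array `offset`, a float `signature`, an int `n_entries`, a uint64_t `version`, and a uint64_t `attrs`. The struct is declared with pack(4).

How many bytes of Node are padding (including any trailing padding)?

5

reserved at 0 (size 1, align 1) → ends 1
pad 3 to align 4 for blocks
blocks at 4 (size 8, align 4) → ends 12
size at 12 (size 8, align 4) → ends 20
offset at 20 (size 6, align 2) → ends 26
pad 2 to align 4 for signature
signature at 28 (size 4, align 4) → ends 32
n_entries at 32 (size 4, align 4) → ends 36
version at 36 (size 8, align 4) → ends 44
attrs at 44 (size 8, align 4) → ends 52
total 52 bytes, alignment 4
data bytes 47, size 52 → padding 5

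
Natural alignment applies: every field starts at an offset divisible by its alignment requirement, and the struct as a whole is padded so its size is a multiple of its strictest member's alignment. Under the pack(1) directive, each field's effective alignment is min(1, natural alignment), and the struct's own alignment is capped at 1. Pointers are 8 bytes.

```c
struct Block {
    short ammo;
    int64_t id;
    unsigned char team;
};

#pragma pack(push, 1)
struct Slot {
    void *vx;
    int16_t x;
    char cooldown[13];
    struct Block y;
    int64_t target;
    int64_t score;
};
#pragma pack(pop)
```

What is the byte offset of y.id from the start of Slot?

Block: ammo at 0 (size 2, align 2) → ends 2; pad 6 to align 8 for id; id at 8 (size 8, align 8) → ends 16; team at 16 (size 1, align 1) → ends 17; tail pad 7 to reach multiple of 8; total 24 bytes, alignment 8
vx at 0 (size 8, align 1) → ends 8
x at 8 (size 2, align 1) → ends 10
cooldown at 10 (size 13, align 1) → ends 23
y at 23 (size 24, align 1) → ends 47
within Block: id at 8
23 + 8 = 31

31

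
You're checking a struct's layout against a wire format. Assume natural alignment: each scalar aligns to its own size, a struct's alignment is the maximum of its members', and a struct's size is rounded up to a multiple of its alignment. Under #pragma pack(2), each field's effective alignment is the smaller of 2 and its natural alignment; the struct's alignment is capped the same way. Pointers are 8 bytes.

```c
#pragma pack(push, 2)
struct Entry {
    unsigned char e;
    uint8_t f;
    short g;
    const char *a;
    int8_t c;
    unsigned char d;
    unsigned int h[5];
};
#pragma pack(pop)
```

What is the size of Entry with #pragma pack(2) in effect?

34

0..1  e  (1B, 1-aligned)
1..2  f  (1B, 1-aligned)
2..4  g  (2B, 2-aligned)
4..12  a  (8B, 2-aligned)
12..13  c  (1B, 1-aligned)
13..14  d  (1B, 1-aligned)
14..34  h  (20B, 2-aligned)
sizeof = 34, alignof = 2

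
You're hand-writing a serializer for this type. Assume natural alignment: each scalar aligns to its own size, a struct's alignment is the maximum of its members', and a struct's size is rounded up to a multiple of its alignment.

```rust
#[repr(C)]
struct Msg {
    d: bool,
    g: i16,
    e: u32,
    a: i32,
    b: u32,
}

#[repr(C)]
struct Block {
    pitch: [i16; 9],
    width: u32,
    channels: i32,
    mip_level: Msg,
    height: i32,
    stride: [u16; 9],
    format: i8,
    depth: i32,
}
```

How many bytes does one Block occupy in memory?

72 bytes

Msg: 0..1  d  (1B, 1-aligned); 1..2  -- padding (1B); 2..4  g  (2B, 2-aligned); 4..8  e  (4B, 4-aligned); 8..12  a  (4B, 4-aligned); 12..16  b  (4B, 4-aligned); sizeof = 16, alignof = 4
0..18  pitch  (18B, 2-aligned)
18..20  -- padding (2B)
20..24  width  (4B, 4-aligned)
24..28  channels  (4B, 4-aligned)
28..44  mip_level  (16B, 4-aligned)
44..48  height  (4B, 4-aligned)
48..66  stride  (18B, 2-aligned)
66..67  format  (1B, 1-aligned)
67..68  -- padding (1B)
68..72  depth  (4B, 4-aligned)
sizeof = 72, alignof = 4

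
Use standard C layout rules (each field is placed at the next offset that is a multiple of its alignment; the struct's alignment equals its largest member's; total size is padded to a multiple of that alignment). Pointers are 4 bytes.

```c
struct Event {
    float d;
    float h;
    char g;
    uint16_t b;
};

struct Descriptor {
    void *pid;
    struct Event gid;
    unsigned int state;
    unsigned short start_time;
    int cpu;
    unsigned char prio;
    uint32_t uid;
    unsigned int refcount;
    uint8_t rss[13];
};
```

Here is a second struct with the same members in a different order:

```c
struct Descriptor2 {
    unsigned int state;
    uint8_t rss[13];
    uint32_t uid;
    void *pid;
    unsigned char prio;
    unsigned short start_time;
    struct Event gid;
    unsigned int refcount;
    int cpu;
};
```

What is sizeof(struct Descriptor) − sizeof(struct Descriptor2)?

Event: 0..4  d  (4B, 4-aligned); 4..8  h  (4B, 4-aligned); 8..9  g  (1B, 1-aligned); 9..10  -- padding (1B); 10..12  b  (2B, 2-aligned); sizeof = 12, alignof = 4
0..4  pid  (4B, 4-aligned)
4..16  gid  (12B, 4-aligned)
16..20  state  (4B, 4-aligned)
20..22  start_time  (2B, 2-aligned)
22..24  -- padding (2B)
24..28  cpu  (4B, 4-aligned)
28..29  prio  (1B, 1-aligned)
29..32  -- padding (3B)
32..36  uid  (4B, 4-aligned)
36..40  refcount  (4B, 4-aligned)
40..53  rss  (13B, 1-aligned)
53..56  -- tail padding (3B)
sizeof = 56, alignof = 4
— Descriptor2 —
0..4  state  (4B, 4-aligned)
4..17  rss  (13B, 1-aligned)
17..20  -- padding (3B)
20..24  uid  (4B, 4-aligned)
24..28  pid  (4B, 4-aligned)
28..29  prio  (1B, 1-aligned)
29..30  -- padding (1B)
30..32  start_time  (2B, 2-aligned)
32..44  gid  (12B, 4-aligned)
44..48  refcount  (4B, 4-aligned)
48..52  cpu  (4B, 4-aligned)
sizeof = 52, alignof = 4
56 − 52 = 4

4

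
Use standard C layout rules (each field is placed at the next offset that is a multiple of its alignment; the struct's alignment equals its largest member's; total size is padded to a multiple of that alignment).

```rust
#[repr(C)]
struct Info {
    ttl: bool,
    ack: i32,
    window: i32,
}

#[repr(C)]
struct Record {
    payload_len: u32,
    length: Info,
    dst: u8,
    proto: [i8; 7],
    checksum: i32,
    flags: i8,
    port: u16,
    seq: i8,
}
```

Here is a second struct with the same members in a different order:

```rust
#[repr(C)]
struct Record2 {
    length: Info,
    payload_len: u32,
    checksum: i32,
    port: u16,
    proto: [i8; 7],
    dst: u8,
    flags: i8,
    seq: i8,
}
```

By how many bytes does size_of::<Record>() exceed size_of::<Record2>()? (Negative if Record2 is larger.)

Info: 0..1  ttl  (1B, 1-aligned); 1..4  -- padding (3B); 4..8  ack  (4B, 4-aligned); 8..12  window  (4B, 4-aligned); sizeof = 12, alignof = 4
0..4  payload_len  (4B, 4-aligned)
4..16  length  (12B, 4-aligned)
16..17  dst  (1B, 1-aligned)
17..24  proto  (7B, 1-aligned)
24..28  checksum  (4B, 4-aligned)
28..29  flags  (1B, 1-aligned)
29..30  -- padding (1B)
30..32  port  (2B, 2-aligned)
32..33  seq  (1B, 1-aligned)
33..36  -- tail padding (3B)
sizeof = 36, alignof = 4
— Record2 —
0..12  length  (12B, 4-aligned)
12..16  payload_len  (4B, 4-aligned)
16..20  checksum  (4B, 4-aligned)
20..22  port  (2B, 2-aligned)
22..29  proto  (7B, 1-aligned)
29..30  dst  (1B, 1-aligned)
30..31  flags  (1B, 1-aligned)
31..32  seq  (1B, 1-aligned)
sizeof = 32, alignof = 4
36 − 32 = 4

4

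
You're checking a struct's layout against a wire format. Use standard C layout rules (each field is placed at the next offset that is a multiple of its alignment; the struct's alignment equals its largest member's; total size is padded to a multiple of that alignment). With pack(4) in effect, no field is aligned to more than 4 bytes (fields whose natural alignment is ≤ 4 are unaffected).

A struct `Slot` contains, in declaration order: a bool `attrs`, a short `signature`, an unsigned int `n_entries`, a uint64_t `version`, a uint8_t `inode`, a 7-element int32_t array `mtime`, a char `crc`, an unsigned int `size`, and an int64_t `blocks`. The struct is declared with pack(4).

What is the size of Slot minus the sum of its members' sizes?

7

@0: attrs [1B, align 1] → 1
+1 pad (align 2)
@2: signature [2B, align 2] → 4
@4: n_entries [4B, align 4] → 8
@8: version [8B, align 4] → 16
@16: inode [1B, align 1] → 17
+3 pad (align 4)
@20: mtime [28B, align 4] → 48
@48: crc [1B, align 1] → 49
+3 pad (align 4)
@52: size [4B, align 4] → 56
@56: blocks [8B, align 4] → 64
size 64, align 4
data bytes 57, size 64 → padding 7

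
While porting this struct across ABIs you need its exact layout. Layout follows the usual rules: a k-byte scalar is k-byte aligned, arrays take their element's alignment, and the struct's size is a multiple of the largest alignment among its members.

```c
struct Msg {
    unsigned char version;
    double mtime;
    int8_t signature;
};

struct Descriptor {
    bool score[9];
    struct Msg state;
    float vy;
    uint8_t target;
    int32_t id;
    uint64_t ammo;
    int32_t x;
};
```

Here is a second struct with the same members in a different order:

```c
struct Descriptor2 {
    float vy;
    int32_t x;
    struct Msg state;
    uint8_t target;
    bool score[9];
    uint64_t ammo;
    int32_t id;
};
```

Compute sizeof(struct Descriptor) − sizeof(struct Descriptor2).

Msg: 0..1  version  (1B, 1-aligned); 1..8  -- padding (7B); 8..16  mtime  (8B, 8-aligned); 16..17  signature  (1B, 1-aligned); 17..24  -- tail padding (7B); sizeof = 24, alignof = 8
0..9  score  (9B, 1-aligned)
9..16  -- padding (7B)
16..40  state  (24B, 8-aligned)
40..44  vy  (4B, 4-aligned)
44..45  target  (1B, 1-aligned)
45..48  -- padding (3B)
48..52  id  (4B, 4-aligned)
52..56  -- padding (4B)
56..64  ammo  (8B, 8-aligned)
64..68  x  (4B, 4-aligned)
68..72  -- tail padding (4B)
sizeof = 72, alignof = 8
— Descriptor2 —
0..4  vy  (4B, 4-aligned)
4..8  x  (4B, 4-aligned)
8..32  state  (24B, 8-aligned)
32..33  target  (1B, 1-aligned)
33..42  score  (9B, 1-aligned)
42..48  -- padding (6B)
48..56  ammo  (8B, 8-aligned)
56..60  id  (4B, 4-aligned)
60..64  -- tail padding (4B)
sizeof = 64, alignof = 8
72 − 64 = 8

8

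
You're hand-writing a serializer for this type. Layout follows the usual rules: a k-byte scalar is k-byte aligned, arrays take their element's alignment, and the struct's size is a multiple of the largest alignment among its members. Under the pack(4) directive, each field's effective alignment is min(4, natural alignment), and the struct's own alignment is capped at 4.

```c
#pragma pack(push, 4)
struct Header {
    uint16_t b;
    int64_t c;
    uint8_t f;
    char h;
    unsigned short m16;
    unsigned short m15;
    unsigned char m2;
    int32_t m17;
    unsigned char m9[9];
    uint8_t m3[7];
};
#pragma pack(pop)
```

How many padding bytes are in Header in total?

b at 0 (size 2, align 2) → ends 2
pad 2 to align 4 for c
c at 4 (size 8, align 4) → ends 12
f at 12 (size 1, align 1) → ends 13
h at 13 (size 1, align 1) → ends 14
m16 at 14 (size 2, align 2) → ends 16
m15 at 16 (size 2, align 2) → ends 18
m2 at 18 (size 1, align 1) → ends 19
pad 1 to align 4 for m17
m17 at 20 (size 4, align 4) → ends 24
m9 at 24 (size 9, align 1) → ends 33
m3 at 33 (size 7, align 1) → ends 40
total 40 bytes, alignment 4
data bytes 37, size 40 → padding 3

3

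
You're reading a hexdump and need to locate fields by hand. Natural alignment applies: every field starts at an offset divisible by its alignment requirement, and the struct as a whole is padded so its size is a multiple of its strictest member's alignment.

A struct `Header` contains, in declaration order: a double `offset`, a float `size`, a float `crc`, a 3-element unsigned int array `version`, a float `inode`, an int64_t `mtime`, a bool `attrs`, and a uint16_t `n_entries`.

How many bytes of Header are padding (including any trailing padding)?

5

0..8  offset  (8B, 8-aligned)
8..12  size  (4B, 4-aligned)
12..16  crc  (4B, 4-aligned)
16..28  version  (12B, 4-aligned)
28..32  inode  (4B, 4-aligned)
32..40  mtime  (8B, 8-aligned)
40..41  attrs  (1B, 1-aligned)
41..42  -- padding (1B)
42..44  n_entries  (2B, 2-aligned)
44..48  -- tail padding (4B)
sizeof = 48, alignof = 8
data bytes 43, size 48 → padding 5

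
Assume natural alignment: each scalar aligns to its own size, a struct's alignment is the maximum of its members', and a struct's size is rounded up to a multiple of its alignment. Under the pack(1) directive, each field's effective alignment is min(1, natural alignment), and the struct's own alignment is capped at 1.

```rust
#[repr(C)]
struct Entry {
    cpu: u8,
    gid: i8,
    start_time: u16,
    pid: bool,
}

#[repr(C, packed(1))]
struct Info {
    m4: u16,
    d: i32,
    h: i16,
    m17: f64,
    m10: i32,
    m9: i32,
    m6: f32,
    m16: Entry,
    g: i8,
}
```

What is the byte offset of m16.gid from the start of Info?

29

Entry: 0..1  cpu  (1B, 1-aligned); 1..2  gid  (1B, 1-aligned); 2..4  start_time  (2B, 2-aligned); 4..5  pid  (1B, 1-aligned); 5..6  -- tail padding (1B); sizeof = 6, alignof = 2
0..2  m4  (2B, 1-aligned)
2..6  d  (4B, 1-aligned)
6..8  h  (2B, 1-aligned)
8..16  m17  (8B, 1-aligned)
16..20  m10  (4B, 1-aligned)
20..24  m9  (4B, 1-aligned)
24..28  m6  (4B, 1-aligned)
28..34  m16  (6B, 1-aligned)
within Entry: gid at 1
28 + 1 = 29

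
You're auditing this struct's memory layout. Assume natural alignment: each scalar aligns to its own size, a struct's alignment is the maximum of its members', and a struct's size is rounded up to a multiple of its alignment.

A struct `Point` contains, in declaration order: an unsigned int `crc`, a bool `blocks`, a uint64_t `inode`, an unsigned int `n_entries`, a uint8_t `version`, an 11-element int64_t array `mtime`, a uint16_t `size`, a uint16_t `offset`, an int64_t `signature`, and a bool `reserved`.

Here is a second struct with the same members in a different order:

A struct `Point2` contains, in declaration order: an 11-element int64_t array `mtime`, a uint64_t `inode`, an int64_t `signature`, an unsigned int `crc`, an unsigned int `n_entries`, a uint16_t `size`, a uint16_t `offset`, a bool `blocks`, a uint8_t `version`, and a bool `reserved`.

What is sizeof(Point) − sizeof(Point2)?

@0: crc [4B, align 4] → 4
@4: blocks [1B, align 1] → 5
+3 pad (align 8)
@8: inode [8B, align 8] → 16
@16: n_entries [4B, align 4] → 20
@20: version [1B, align 1] → 21
+3 pad (align 8)
@24: mtime [88B, align 8] → 112
@112: size [2B, align 2] → 114
@114: offset [2B, align 2] → 116
+4 pad (align 8)
@120: signature [8B, align 8] → 128
@128: reserved [1B, align 1] → 129
+7 tail pad (align 8)
size 136, align 8
— Point2 —
@0: mtime [88B, align 8] → 88
@88: inode [8B, align 8] → 96
@96: signature [8B, align 8] → 104
@104: crc [4B, align 4] → 108
@108: n_entries [4B, align 4] → 112
@112: size [2B, align 2] → 114
@114: offset [2B, align 2] → 116
@116: blocks [1B, align 1] → 117
@117: version [1B, align 1] → 118
@118: reserved [1B, align 1] → 119
+1 tail pad (align 8)
size 120, align 8
136 − 120 = 16

16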